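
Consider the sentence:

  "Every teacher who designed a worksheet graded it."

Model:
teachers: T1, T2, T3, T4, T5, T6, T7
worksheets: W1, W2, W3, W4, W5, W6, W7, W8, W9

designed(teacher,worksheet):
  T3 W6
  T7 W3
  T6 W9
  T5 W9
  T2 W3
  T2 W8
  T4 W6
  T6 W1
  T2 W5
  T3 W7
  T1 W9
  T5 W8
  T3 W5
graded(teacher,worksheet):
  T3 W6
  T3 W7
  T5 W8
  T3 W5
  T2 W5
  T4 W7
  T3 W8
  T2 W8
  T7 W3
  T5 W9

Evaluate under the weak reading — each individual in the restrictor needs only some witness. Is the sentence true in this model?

"it" takes "a worksheet" as antecedent — a donkey pronoun bound across the clause boundary.
Weak reading: every teacher t with some designed-worksheet has at least one designed-worksheet w such that graded(t,w).
Per teacher: T1:✗  T2:✓  T3:✓  T4:✗  T5:✓  T6:✗  T7:✓
T1 has no witness among its designed-worksheets.

False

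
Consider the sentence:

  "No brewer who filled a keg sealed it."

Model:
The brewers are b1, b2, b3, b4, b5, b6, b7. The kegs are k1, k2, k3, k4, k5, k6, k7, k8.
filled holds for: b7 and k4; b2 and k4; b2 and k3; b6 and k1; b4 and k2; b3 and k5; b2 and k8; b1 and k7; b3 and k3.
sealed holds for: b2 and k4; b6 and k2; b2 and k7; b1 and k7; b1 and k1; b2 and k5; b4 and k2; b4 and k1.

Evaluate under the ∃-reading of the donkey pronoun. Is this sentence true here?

False

"it" takes "a keg" as antecedent — a donkey pronoun bound across the clause boundary.
Truth condition: for no (b,k) with filled(b,k) does sealed(b,k) hold.
Restrictor pairs — does the scope hold? (b1,k7):holds  (b2,k3):fails  (b2,k4):holds  (b2,k8):fails  (b3,k3):fails  (b3,k5):fails  (b4,k2):holds  (b6,k1):fails  (b7,k4):fails
Scope holds for 3 pair(s), so the sentence is false.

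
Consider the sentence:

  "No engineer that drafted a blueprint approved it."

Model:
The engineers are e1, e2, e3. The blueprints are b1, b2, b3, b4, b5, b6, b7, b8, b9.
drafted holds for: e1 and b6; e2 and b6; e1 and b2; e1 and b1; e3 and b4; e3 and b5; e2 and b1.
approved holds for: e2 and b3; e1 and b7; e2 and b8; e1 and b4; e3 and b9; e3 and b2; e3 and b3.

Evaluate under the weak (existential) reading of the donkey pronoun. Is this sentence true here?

"it" takes "a blueprint" as antecedent — a donkey pronoun bound across the clause boundary.
Truth condition: for no (e,b) with drafted(e,b) does approved(e,b) hold.
Restrictor pairs — does the scope hold? (e1,b1):fails  (e1,b2):fails  (e1,b6):fails  (e2,b1):fails  (e2,b6):fails  (e3,b4):fails  (e3,b5):fails
Scope holds for no restrictor pair, so the sentence is true.

True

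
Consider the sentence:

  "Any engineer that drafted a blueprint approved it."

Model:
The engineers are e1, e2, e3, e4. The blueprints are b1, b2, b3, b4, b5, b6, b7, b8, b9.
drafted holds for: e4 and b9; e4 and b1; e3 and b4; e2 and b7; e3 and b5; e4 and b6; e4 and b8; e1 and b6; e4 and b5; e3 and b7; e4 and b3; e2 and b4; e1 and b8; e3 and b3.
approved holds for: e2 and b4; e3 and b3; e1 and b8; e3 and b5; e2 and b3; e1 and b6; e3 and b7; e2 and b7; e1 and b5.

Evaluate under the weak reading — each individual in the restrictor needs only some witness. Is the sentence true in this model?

"it" takes "a blueprint" as antecedent — a donkey pronoun bound across the clause boundary.
Weak reading: every engineer e with some drafted-blueprint has at least one drafted-blueprint b such that approved(e,b).
Per engineer: e1:✓  e2:✓  e3:✓  e4:✗
e4 has no witness among its drafted-blueprints.

False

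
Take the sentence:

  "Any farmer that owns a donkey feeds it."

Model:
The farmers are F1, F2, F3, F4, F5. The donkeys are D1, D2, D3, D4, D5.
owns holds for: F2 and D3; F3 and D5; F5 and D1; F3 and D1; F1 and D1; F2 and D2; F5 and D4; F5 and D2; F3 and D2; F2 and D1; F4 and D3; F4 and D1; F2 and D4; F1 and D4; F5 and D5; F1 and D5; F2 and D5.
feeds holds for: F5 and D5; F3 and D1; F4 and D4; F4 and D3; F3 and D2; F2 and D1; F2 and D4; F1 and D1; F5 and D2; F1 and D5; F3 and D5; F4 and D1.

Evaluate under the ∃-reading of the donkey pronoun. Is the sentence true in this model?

True

"it" takes "a donkey" as antecedent — a donkey pronoun bound across the clause boundary.
Weak reading: every farmer f with some owns-donkey has at least one owns-donkey d such that feeds(f,d).
Per farmer: F1:✓  F2:✓  F3:✓  F4:✓  F5:✓
Every farmer in the restrictor has a witness.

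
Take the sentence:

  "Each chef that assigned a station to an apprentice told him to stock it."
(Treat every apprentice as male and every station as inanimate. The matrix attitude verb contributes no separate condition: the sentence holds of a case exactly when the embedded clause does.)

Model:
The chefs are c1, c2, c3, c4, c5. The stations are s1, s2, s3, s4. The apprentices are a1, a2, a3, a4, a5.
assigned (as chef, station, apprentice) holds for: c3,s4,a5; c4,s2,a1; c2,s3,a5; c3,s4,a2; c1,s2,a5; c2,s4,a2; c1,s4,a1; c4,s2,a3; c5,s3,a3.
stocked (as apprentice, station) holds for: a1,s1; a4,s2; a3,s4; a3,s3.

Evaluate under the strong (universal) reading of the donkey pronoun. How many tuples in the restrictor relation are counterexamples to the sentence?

"him" takes "an apprentice" as antecedent and "it" takes "a station"; both are donkey pronouns co-varying with the restrictor.
Strong reading: for every (c,s,a) with assigned(c,s,a), stocked(a,s).
Restrictor triples: (c1,s2,a5)→stocked(a5,s2) ✗  (c1,s4,a1)→stocked(a1,s4) ✗  (c2,s3,a5)→stocked(a5,s3) ✗  (c2,s4,a2)→stocked(a2,s4) ✗  (c3,s4,a2)→stocked(a2,s4) ✗  (c3,s4,a5)→stocked(a5,s4) ✗  (c4,s2,a1)→stocked(a1,s2) ✗  (c4,s2,a3)→stocked(a3,s2) ✗  (c5,s3,a3)→stocked(a3,s3) ✓
Counterexamples (restrictor triples failing the scope): 8.

8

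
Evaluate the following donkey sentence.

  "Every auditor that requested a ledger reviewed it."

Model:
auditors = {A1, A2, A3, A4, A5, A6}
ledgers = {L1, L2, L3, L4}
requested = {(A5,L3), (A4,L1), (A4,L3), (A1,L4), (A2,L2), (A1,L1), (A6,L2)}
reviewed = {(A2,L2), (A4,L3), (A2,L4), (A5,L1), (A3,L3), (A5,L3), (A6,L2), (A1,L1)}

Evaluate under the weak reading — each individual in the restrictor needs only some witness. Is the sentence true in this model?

"it" takes "a ledger" as antecedent — a donkey pronoun bound across the clause boundary.
Weak reading: every auditor a with some requested-ledger has at least one requested-ledger l such that reviewed(a,l).
Per auditor: A1:✓  A2:✓  A4:✓  A5:✓  A6:✓
Every auditor in the restrictor has a witness.

True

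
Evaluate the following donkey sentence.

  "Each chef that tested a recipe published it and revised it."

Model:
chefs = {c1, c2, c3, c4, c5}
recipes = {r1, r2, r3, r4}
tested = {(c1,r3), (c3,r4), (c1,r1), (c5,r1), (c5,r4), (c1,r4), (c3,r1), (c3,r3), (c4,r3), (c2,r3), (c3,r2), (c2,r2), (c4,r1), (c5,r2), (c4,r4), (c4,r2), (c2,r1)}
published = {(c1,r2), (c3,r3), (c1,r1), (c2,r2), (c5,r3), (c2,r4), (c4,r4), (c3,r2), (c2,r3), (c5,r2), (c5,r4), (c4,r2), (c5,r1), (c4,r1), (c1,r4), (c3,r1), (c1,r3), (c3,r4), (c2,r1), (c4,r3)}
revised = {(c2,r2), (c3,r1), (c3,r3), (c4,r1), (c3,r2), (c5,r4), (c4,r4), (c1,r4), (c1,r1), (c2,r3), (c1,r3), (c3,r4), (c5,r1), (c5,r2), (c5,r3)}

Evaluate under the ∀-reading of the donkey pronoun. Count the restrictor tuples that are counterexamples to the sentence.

"it" takes "a recipe" as antecedent — a donkey pronoun bound across the clause boundary.
Strong reading: for every (c,r) with tested(c,r), published(c,r) ∧ revised(c,r).
Restrictor pairs: (c1,r1) ✓  (c1,r3) ✓  (c1,r4) ✓  (c2,r1) ✗  (c2,r2) ✓  (c2,r3) ✓  (c3,r1) ✓  (c3,r2) ✓  (c3,r3) ✓  (c3,r4) ✓  (c4,r1) ✓  (c4,r2) ✗  (c4,r3) ✗  (c4,r4) ✓  (c5,r1) ✓  (c5,r2) ✓  (c5,r4) ✓
Counterexamples (restrictor pairs failing the scope): 3.

3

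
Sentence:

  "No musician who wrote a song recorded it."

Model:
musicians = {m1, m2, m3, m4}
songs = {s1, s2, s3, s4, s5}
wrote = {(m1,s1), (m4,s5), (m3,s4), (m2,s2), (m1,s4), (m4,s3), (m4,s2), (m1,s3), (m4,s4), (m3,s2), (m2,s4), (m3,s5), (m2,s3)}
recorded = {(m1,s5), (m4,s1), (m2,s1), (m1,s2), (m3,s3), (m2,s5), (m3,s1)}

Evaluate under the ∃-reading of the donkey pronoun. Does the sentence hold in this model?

True

"it" takes "a song" as antecedent — a donkey pronoun bound across the clause boundary.
Truth condition: for no (m,s) with wrote(m,s) does recorded(m,s) hold.
Restrictor pairs — does the scope hold? (m1,s1):fails  (m1,s3):fails  (m1,s4):fails  (m2,s2):fails  (m2,s3):fails  (m2,s4):fails  (m3,s2):fails  (m3,s4):fails  (m3,s5):fails  (m4,s2):fails  (m4,s3):fails  (m4,s4):fails  (m4,s5):fails
Scope holds for no restrictor pair, so the sentence is true.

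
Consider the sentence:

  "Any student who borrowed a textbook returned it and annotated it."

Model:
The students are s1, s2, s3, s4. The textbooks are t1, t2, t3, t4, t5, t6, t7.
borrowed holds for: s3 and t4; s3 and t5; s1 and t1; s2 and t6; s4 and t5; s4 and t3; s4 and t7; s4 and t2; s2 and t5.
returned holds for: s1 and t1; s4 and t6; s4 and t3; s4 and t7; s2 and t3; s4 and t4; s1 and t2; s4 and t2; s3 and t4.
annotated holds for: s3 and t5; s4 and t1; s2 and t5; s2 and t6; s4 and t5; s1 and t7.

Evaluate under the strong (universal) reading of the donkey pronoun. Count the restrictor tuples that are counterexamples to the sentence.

9

"it" takes "a textbook" as antecedent — a donkey pronoun bound across the clause boundary.
Strong reading: for every (s,t) with borrowed(s,t), returned(s,t) ∧ annotated(s,t).
Restrictor pairs: (s1,t1) ✗  (s2,t5) ✗  (s2,t6) ✗  (s3,t4) ✗  (s3,t5) ✗  (s4,t2) ✗  (s4,t3) ✗  (s4,t5) ✗  (s4,t7) ✗
Counterexamples (restrictor pairs failing the scope): 9.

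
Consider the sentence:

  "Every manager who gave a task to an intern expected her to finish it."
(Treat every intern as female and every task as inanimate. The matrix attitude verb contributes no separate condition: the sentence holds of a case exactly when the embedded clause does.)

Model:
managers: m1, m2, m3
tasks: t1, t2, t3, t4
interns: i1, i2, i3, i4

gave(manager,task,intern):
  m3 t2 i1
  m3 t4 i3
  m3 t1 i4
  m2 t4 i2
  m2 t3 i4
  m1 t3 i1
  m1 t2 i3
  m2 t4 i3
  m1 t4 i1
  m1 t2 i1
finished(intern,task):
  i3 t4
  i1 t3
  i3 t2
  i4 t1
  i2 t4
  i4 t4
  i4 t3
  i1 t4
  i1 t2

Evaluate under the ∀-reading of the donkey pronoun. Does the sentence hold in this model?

True

"her" takes "an intern" as antecedent and "it" takes "a task"; both are donkey pronouns co-varying with the restrictor.
Strong reading: for every (m,t,i) with gave(m,t,i), finished(i,t).
Restrictor triples: (m1,t2,i1)→finished(i1,t2) ✓  (m1,t2,i3)→finished(i3,t2) ✓  (m1,t3,i1)→finished(i1,t3) ✓  (m1,t4,i1)→finished(i1,t4) ✓  (m2,t3,i4)→finished(i4,t3) ✓  (m2,t4,i2)→finished(i2,t4) ✓  (m2,t4,i3)→finished(i3,t4) ✓  (m3,t1,i4)→finished(i4,t1) ✓  (m3,t2,i1)→finished(i1,t2) ✓  (m3,t4,i3)→finished(i3,t4) ✓
Every restrictor triple satisfies the scope.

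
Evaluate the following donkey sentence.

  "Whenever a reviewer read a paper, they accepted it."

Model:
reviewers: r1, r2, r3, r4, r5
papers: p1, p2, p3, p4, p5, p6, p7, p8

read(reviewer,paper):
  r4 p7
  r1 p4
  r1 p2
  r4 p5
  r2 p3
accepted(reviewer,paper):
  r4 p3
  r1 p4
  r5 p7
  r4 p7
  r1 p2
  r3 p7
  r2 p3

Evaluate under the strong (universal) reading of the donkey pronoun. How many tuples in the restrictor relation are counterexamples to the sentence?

1

"it" takes "a paper" as antecedent — a donkey pronoun bound across the clause boundary.
Strong reading: for every (r,p) with read(r,p), accepted(r,p).
Restrictor pairs: (r1,p2) ✓  (r1,p4) ✓  (r2,p3) ✓  (r4,p5) ✗  (r4,p7) ✓
Counterexamples (restrictor pairs failing the scope): 1.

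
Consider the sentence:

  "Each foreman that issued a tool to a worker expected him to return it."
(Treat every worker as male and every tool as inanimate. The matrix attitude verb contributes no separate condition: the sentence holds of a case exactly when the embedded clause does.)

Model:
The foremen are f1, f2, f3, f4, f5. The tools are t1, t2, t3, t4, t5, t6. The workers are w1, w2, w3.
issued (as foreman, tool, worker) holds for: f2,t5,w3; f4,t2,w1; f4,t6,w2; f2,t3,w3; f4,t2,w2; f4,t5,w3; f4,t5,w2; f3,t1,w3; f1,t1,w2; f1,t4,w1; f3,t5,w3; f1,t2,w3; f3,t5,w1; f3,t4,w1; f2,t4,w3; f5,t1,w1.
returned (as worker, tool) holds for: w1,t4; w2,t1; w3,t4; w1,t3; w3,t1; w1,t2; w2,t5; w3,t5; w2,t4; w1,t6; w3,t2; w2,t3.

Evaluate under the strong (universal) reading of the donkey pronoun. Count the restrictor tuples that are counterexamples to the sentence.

"him" takes "a worker" as antecedent and "it" takes "a tool"; both are donkey pronouns co-varying with the restrictor.
Strong reading: for every (f,t,w) with issued(f,t,w), returned(w,t).
Restrictor triples: (f1,t1,w2)→returned(w2,t1) ✓  (f1,t2,w3)→returned(w3,t2) ✓  (f1,t4,w1)→returned(w1,t4) ✓  (f2,t3,w3)→returned(w3,t3) ✗  (f2,t4,w3)→returned(w3,t4) ✓  (f2,t5,w3)→returned(w3,t5) ✓  (f3,t1,w3)→returned(w3,t1) ✓  (f3,t4,w1)→returned(w1,t4) ✓  (f3,t5,w1)→returned(w1,t5) ✗  (f3,t5,w3)→returned(w3,t5) ✓  (f4,t2,w1)→returned(w1,t2) ✓  (f4,t2,w2)→returned(w2,t2) ✗  (f4,t5,w2)→returned(w2,t5) ✓  (f4,t5,w3)→returned(w3,t5) ✓  (f4,t6,w2)→returned(w2,t6) ✗  (f5,t1,w1)→returned(w1,t1) ✗
Counterexamples (restrictor triples failing the scope): 5.

5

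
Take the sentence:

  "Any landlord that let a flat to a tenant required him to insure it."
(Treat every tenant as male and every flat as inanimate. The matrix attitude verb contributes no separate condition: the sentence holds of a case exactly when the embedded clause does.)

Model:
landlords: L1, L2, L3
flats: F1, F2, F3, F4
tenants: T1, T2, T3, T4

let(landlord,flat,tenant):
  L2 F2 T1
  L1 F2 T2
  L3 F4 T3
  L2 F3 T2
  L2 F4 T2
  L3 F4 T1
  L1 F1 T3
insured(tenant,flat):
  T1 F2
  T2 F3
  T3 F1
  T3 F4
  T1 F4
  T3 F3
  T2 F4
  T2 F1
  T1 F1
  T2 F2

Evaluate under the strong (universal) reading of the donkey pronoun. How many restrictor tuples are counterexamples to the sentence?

"him" takes "a tenant" as antecedent and "it" takes "a flat"; both are donkey pronouns co-varying with the restrictor.
Strong reading: for every (l,f,t) with let(l,f,t), insured(t,f).
Restrictor triples: (L1,F1,T3)→insured(T3,F1) ✓  (L1,F2,T2)→insured(T2,F2) ✓  (L2,F2,T1)→insured(T1,F2) ✓  (L2,F3,T2)→insured(T2,F3) ✓  (L2,F4,T2)→insured(T2,F4) ✓  (L3,F4,T1)→insured(T1,F4) ✓  (L3,F4,T3)→insured(T3,F4) ✓
Counterexamples (restrictor triples failing the scope): 0.

0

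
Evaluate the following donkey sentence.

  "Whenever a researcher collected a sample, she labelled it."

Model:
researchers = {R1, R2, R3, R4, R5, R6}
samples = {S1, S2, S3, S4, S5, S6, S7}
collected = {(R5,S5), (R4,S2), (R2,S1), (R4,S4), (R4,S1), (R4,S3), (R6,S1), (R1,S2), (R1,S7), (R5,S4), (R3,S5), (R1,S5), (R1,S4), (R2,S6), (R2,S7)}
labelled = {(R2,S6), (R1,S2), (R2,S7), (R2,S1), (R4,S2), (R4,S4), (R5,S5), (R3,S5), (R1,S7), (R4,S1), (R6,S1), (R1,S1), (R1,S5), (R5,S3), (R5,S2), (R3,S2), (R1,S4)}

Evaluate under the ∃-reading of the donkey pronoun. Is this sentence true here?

"it" takes "a sample" as antecedent — a donkey pronoun bound across the clause boundary.
Weak reading: every researcher r with some collected-sample has at least one collected-sample s such that labelled(r,s).
Per researcher: R1:✓  R2:✓  R3:✓  R4:✓  R5:✓  R6:✓
Every researcher in the restrictor has a witness.

True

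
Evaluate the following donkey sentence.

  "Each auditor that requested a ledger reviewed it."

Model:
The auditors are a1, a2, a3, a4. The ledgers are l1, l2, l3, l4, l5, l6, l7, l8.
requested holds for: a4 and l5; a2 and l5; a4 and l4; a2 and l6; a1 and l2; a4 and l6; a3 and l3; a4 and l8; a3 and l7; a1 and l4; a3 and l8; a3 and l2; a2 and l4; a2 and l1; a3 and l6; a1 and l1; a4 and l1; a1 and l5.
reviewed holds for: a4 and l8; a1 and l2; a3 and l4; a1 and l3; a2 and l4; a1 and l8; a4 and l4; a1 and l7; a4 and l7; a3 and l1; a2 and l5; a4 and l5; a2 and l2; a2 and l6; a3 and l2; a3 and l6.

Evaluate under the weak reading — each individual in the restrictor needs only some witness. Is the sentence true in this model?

True

"it" takes "a ledger" as antecedent — a donkey pronoun bound across the clause boundary.
Weak reading: every auditor a with some requested-ledger has at least one requested-ledger l such that reviewed(a,l).
Per auditor: a1:✓  a2:✓  a3:✓  a4:✓
Every auditor in the restrictor has a witness.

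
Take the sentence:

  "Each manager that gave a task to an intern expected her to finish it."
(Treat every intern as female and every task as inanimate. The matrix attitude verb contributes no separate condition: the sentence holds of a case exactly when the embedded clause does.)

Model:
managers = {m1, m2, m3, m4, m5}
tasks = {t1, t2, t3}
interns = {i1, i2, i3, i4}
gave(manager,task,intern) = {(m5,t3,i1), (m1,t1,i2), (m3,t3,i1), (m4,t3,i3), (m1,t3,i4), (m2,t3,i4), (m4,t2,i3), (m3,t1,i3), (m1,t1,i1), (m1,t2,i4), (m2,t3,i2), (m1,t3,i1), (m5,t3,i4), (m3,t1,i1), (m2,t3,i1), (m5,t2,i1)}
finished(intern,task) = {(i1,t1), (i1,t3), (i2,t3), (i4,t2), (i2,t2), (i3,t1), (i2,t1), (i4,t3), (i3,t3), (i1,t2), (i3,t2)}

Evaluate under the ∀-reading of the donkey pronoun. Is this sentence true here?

True

"her" takes "an intern" as antecedent and "it" takes "a task"; both are donkey pronouns co-varying with the restrictor.
Strong reading: for every (m,t,i) with gave(m,t,i), finished(i,t).
Restrictor triples: (m1,t1,i1)→finished(i1,t1) ✓  (m1,t1,i2)→finished(i2,t1) ✓  (m1,t2,i4)→finished(i4,t2) ✓  (m1,t3,i1)→finished(i1,t3) ✓  (m1,t3,i4)→finished(i4,t3) ✓  (m2,t3,i1)→finished(i1,t3) ✓  (m2,t3,i2)→finished(i2,t3) ✓  (m2,t3,i4)→finished(i4,t3) ✓  (m3,t1,i1)→finished(i1,t1) ✓  (m3,t1,i3)→finished(i3,t1) ✓  (m3,t3,i1)→finished(i1,t3) ✓  (m4,t2,i3)→finished(i3,t2) ✓  (m4,t3,i3)→finished(i3,t3) ✓  (m5,t2,i1)→finished(i1,t2) ✓  (m5,t3,i1)→finished(i1,t3) ✓  (m5,t3,i4)→finished(i4,t3) ✓
Every restrictor triple satisfies the scope.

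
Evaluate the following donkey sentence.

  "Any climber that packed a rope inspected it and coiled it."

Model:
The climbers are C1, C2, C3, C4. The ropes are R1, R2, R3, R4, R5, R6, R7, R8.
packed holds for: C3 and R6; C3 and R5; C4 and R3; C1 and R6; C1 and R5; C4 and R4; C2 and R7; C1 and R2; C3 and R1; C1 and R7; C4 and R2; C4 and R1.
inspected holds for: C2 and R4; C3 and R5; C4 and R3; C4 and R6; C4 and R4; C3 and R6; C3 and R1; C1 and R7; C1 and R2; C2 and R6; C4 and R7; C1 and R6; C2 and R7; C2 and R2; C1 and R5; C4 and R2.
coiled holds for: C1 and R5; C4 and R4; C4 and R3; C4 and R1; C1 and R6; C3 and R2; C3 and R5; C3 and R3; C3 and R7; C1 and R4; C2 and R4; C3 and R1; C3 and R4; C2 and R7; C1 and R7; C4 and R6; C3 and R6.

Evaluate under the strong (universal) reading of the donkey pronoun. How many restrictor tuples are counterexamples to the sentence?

3

"it" takes "a rope" as antecedent — a donkey pronoun bound across the clause boundary.
Strong reading: for every (c,r) with packed(c,r), inspected(c,r) ∧ coiled(c,r).
Restrictor pairs: (C1,R2) ✗  (C1,R5) ✓  (C1,R6) ✓  (C1,R7) ✓  (C2,R7) ✓  (C3,R1) ✓  (C3,R5) ✓  (C3,R6) ✓  (C4,R1) ✗  (C4,R2) ✗  (C4,R3) ✓  (C4,R4) ✓
Counterexamples (restrictor pairs failing the scope): 3.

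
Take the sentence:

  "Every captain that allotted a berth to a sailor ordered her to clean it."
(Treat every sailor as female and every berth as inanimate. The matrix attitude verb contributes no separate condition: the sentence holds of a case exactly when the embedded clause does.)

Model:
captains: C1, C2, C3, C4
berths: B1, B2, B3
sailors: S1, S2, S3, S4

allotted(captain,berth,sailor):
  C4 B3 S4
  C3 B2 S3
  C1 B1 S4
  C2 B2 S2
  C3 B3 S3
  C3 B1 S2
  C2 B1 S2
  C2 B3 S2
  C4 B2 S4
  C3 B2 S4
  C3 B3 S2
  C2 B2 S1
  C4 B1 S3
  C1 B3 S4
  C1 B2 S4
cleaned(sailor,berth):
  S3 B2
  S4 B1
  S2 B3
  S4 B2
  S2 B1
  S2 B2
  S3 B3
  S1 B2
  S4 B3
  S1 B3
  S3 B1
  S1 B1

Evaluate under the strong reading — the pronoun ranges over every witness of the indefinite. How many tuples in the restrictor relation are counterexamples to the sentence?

0

"her" takes "a sailor" as antecedent and "it" takes "a berth"; both are donkey pronouns co-varying with the restrictor.
Strong reading: for every (c,b,s) with allotted(c,b,s), cleaned(s,b).
Restrictor triples: (C1,B1,S4)→cleaned(S4,B1) ✓  (C1,B2,S4)→cleaned(S4,B2) ✓  (C1,B3,S4)→cleaned(S4,B3) ✓  (C2,B1,S2)→cleaned(S2,B1) ✓  (C2,B2,S1)→cleaned(S1,B2) ✓  (C2,B2,S2)→cleaned(S2,B2) ✓  (C2,B3,S2)→cleaned(S2,B3) ✓  (C3,B1,S2)→cleaned(S2,B1) ✓  (C3,B2,S3)→cleaned(S3,B2) ✓  (C3,B2,S4)→cleaned(S4,B2) ✓  (C3,B3,S2)→cleaned(S2,B3) ✓  (C3,B3,S3)→cleaned(S3,B3) ✓  (C4,B1,S3)→cleaned(S3,B1) ✓  (C4,B2,S4)→cleaned(S4,B2) ✓  (C4,B3,S4)→cleaned(S4,B3) ✓
Counterexamples (restrictor triples failing the scope): 0.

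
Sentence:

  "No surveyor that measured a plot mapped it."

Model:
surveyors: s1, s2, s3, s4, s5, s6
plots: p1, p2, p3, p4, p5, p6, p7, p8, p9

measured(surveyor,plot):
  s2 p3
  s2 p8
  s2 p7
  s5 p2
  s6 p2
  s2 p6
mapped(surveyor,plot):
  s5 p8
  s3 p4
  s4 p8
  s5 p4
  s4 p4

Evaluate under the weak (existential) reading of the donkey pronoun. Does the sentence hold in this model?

"it" takes "a plot" as antecedent — a donkey pronoun bound across the clause boundary.
Truth condition: for no (s,p) with measured(s,p) does mapped(s,p) hold.
Restrictor pairs — does the scope hold? (s2,p3):fails  (s2,p6):fails  (s2,p7):fails  (s2,p8):fails  (s5,p2):fails  (s6,p2):fails
Scope holds for no restrictor pair, so the sentence is true.

True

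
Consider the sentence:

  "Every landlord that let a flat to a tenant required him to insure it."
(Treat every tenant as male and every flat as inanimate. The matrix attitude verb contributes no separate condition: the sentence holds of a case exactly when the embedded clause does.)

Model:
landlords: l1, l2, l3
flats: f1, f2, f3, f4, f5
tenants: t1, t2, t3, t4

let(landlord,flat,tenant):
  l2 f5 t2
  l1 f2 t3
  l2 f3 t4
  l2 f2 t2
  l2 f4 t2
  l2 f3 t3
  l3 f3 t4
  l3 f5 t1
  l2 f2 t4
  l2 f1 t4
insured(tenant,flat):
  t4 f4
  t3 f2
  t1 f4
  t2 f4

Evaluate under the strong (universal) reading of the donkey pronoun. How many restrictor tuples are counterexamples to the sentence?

"him" takes "a tenant" as antecedent and "it" takes "a flat"; both are donkey pronouns co-varying with the restrictor.
Strong reading: for every (l,f,t) with let(l,f,t), insured(t,f).
Restrictor triples: (l1,f2,t3)→insured(t3,f2) ✓  (l2,f1,t4)→insured(t4,f1) ✗  (l2,f2,t2)→insured(t2,f2) ✗  (l2,f2,t4)→insured(t4,f2) ✗  (l2,f3,t3)→insured(t3,f3) ✗  (l2,f3,t4)→insured(t4,f3) ✗  (l2,f4,t2)→insured(t2,f4) ✓  (l2,f5,t2)→insured(t2,f5) ✗  (l3,f3,t4)→insured(t4,f3) ✗  (l3,f5,t1)→insured(t1,f5) ✗
Counterexamples (restrictor triples failing the scope): 8.

8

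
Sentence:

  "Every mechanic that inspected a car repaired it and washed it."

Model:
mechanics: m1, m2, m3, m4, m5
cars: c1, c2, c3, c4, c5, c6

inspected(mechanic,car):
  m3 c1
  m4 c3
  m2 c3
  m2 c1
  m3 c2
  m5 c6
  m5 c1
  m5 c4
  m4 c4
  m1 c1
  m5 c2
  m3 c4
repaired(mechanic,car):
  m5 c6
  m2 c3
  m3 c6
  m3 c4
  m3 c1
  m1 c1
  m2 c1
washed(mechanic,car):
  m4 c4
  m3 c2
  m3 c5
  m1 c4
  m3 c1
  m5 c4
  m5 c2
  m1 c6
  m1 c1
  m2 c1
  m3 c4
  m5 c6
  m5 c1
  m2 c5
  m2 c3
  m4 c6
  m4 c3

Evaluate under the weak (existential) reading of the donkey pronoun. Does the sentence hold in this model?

False

"it" takes "a car" as antecedent — a donkey pronoun bound across the clause boundary.
Weak reading: every mechanic m with some inspected-car has at least one inspected-car c such that repaired(m,c) ∧ washed(m,c).
Per mechanic: m1:✓  m2:✓  m3:✓  m4:✗  m5:✓
m4 has no witness among its inspected-cars.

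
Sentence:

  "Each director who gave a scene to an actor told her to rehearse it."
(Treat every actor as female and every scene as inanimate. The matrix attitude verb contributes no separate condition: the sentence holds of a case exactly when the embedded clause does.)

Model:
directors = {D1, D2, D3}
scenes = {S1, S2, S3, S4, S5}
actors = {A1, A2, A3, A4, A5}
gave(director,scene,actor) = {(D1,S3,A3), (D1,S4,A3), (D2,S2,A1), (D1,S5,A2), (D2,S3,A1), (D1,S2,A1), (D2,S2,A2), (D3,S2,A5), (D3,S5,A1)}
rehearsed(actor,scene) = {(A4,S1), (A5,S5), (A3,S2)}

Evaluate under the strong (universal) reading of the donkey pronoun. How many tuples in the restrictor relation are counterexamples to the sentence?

"her" takes "an actor" as antecedent and "it" takes "a scene"; both are donkey pronouns co-varying with the restrictor.
Strong reading: for every (d,s,a) with gave(d,s,a), rehearsed(a,s).
Restrictor triples: (D1,S2,A1)→rehearsed(A1,S2) ✗  (D1,S3,A3)→rehearsed(A3,S3) ✗  (D1,S4,A3)→rehearsed(A3,S4) ✗  (D1,S5,A2)→rehearsed(A2,S5) ✗  (D2,S2,A1)→rehearsed(A1,S2) ✗  (D2,S2,A2)→rehearsed(A2,S2) ✗  (D2,S3,A1)→rehearsed(A1,S3) ✗  (D3,S2,A5)→rehearsed(A5,S2) ✗  (D3,S5,A1)→rehearsed(A1,S5) ✗
Counterexamples (restrictor triples failing the scope): 9.

9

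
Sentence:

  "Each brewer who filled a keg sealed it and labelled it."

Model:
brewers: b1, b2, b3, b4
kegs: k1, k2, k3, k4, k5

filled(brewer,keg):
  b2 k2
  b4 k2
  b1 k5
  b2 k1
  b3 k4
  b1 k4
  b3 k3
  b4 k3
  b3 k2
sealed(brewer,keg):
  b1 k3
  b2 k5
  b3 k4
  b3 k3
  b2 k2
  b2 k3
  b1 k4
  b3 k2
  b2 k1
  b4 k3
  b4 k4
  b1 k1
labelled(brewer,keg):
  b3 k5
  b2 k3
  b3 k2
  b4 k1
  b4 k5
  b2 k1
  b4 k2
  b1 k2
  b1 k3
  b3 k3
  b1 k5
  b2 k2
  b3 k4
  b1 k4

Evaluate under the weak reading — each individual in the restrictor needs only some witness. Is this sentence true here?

"it" takes "a keg" as antecedent — a donkey pronoun bound across the clause boundary.
Weak reading: every brewer b with some filled-keg has at least one filled-keg k such that sealed(b,k) ∧ labelled(b,k).
Per brewer: b1:✓  b2:✓  b3:✓  b4:✗
b4 has no witness among its filled-kegs.

False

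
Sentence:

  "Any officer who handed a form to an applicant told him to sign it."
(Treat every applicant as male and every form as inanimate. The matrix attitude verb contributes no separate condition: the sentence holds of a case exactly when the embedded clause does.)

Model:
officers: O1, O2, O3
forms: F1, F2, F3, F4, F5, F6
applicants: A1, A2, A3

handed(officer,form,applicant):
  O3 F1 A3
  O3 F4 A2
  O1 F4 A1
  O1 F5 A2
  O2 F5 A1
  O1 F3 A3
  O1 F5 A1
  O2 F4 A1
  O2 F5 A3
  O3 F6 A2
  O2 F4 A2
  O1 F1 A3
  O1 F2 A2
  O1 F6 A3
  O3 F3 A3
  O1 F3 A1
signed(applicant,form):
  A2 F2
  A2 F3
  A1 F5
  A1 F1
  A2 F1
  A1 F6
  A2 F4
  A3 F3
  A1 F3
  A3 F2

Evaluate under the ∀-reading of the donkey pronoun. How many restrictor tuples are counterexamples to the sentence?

8

"him" takes "an applicant" as antecedent and "it" takes "a form"; both are donkey pronouns co-varying with the restrictor.
Strong reading: for every (o,f,a) with handed(o,f,a), signed(a,f).
Restrictor triples: (O1,F1,A3)→signed(A3,F1) ✗  (O1,F2,A2)→signed(A2,F2) ✓  (O1,F3,A1)→signed(A1,F3) ✓  (O1,F3,A3)→signed(A3,F3) ✓  (O1,F4,A1)→signed(A1,F4) ✗  (O1,F5,A1)→signed(A1,F5) ✓  (O1,F5,A2)→signed(A2,F5) ✗  (O1,F6,A3)→signed(A3,F6) ✗  (O2,F4,A1)→signed(A1,F4) ✗  (O2,F4,A2)→signed(A2,F4) ✓  (O2,F5,A1)→signed(A1,F5) ✓  (O2,F5,A3)→signed(A3,F5) ✗  (O3,F1,A3)→signed(A3,F1) ✗  (O3,F3,A3)→signed(A3,F3) ✓  (O3,F4,A2)→signed(A2,F4) ✓  (O3,F6,A2)→signed(A2,F6) ✗
Counterexamples (restrictor triples failing the scope): 8.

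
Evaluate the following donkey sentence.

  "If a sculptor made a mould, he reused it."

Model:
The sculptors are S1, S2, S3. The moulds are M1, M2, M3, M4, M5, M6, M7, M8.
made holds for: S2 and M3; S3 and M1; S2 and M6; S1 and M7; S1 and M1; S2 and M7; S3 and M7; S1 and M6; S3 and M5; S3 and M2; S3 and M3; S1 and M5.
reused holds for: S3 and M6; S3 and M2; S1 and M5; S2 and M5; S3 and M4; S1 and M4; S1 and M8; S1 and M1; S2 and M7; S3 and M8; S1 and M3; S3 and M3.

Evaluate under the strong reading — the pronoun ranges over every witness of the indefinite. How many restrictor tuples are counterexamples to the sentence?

7

"it" takes "a mould" as antecedent — a donkey pronoun bound across the clause boundary.
Strong reading: for every (s,m) with made(s,m), reused(s,m).
Restrictor pairs: (S1,M1) ✓  (S1,M5) ✓  (S1,M6) ✗  (S1,M7) ✗  (S2,M3) ✗  (S2,M6) ✗  (S2,M7) ✓  (S3,M1) ✗  (S3,M2) ✓  (S3,M3) ✓  (S3,M5) ✗  (S3,M7) ✗
Counterexamples (restrictor pairs failing the scope): 7.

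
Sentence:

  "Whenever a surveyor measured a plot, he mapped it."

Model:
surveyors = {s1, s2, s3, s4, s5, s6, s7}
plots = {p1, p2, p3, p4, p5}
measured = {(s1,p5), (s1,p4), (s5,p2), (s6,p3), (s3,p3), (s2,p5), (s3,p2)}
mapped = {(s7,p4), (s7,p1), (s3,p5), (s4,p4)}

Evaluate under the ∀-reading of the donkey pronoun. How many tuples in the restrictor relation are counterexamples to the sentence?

"it" takes "a plot" as antecedent — a donkey pronoun bound across the clause boundary.
Strong reading: for every (s,p) with measured(s,p), mapped(s,p).
Restrictor pairs: (s1,p4) ✗  (s1,p5) ✗  (s2,p5) ✗  (s3,p2) ✗  (s3,p3) ✗  (s5,p2) ✗  (s6,p3) ✗
Counterexamples (restrictor pairs failing the scope): 7.

7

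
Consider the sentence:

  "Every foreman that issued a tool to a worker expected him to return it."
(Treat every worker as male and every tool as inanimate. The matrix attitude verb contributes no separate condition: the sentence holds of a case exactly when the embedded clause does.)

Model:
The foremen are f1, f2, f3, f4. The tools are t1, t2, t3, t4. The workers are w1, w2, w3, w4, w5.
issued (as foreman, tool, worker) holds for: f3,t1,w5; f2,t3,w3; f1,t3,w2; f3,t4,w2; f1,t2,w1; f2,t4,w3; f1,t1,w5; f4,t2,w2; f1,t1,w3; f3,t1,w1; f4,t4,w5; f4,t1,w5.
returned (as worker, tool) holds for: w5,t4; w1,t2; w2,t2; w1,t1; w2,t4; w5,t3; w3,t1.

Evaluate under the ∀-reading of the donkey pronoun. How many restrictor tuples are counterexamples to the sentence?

"him" takes "a worker" as antecedent and "it" takes "a tool"; both are donkey pronouns co-varying with the restrictor.
Strong reading: for every (f,t,w) with issued(f,t,w), returned(w,t).
Restrictor triples: (f1,t1,w3)→returned(w3,t1) ✓  (f1,t1,w5)→returned(w5,t1) ✗  (f1,t2,w1)→returned(w1,t2) ✓  (f1,t3,w2)→returned(w2,t3) ✗  (f2,t3,w3)→returned(w3,t3) ✗  (f2,t4,w3)→returned(w3,t4) ✗  (f3,t1,w1)→returned(w1,t1) ✓  (f3,t1,w5)→returned(w5,t1) ✗  (f3,t4,w2)→returned(w2,t4) ✓  (f4,t1,w5)→returned(w5,t1) ✗  (f4,t2,w2)→returned(w2,t2) ✓  (f4,t4,w5)→returned(w5,t4) ✓
Counterexamples (restrictor triples failing the scope): 6.

6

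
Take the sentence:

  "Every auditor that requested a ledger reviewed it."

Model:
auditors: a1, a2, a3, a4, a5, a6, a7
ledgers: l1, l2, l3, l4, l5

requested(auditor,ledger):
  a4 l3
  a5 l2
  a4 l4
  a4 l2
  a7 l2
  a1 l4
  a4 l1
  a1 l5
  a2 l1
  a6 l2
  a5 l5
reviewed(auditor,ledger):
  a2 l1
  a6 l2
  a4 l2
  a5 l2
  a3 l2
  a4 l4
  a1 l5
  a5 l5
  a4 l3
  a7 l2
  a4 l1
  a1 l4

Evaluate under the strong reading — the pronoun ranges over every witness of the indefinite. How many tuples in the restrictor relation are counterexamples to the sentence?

0

"it" takes "a ledger" as antecedent — a donkey pronoun bound across the clause boundary.
Strong reading: for every (a,l) with requested(a,l), reviewed(a,l).
Restrictor pairs: (a1,l4) ✓  (a1,l5) ✓  (a2,l1) ✓  (a4,l1) ✓  (a4,l2) ✓  (a4,l3) ✓  (a4,l4) ✓  (a5,l2) ✓  (a5,l5) ✓  (a6,l2) ✓  (a7,l2) ✓
Counterexamples (restrictor pairs failing the scope): 0.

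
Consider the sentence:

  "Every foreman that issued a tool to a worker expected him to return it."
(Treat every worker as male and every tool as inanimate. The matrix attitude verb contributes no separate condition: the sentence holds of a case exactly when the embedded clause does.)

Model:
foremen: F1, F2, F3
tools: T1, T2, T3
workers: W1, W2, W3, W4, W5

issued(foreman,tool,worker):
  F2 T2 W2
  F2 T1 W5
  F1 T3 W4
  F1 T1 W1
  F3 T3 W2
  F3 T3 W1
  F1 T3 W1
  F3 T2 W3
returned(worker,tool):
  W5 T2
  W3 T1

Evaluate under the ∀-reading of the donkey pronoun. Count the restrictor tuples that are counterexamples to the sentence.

8

"him" takes "a worker" as antecedent and "it" takes "a tool"; both are donkey pronouns co-varying with the restrictor.
Strong reading: for every (f,t,w) with issued(f,t,w), returned(w,t).
Restrictor triples: (F1,T1,W1)→returned(W1,T1) ✗  (F1,T3,W1)→returned(W1,T3) ✗  (F1,T3,W4)→returned(W4,T3) ✗  (F2,T1,W5)→returned(W5,T1) ✗  (F2,T2,W2)→returned(W2,T2) ✗  (F3,T2,W3)→returned(W3,T2) ✗  (F3,T3,W1)→returned(W1,T3) ✗  (F3,T3,W2)→returned(W2,T3) ✗
Counterexamples (restrictor triples failing the scope): 8.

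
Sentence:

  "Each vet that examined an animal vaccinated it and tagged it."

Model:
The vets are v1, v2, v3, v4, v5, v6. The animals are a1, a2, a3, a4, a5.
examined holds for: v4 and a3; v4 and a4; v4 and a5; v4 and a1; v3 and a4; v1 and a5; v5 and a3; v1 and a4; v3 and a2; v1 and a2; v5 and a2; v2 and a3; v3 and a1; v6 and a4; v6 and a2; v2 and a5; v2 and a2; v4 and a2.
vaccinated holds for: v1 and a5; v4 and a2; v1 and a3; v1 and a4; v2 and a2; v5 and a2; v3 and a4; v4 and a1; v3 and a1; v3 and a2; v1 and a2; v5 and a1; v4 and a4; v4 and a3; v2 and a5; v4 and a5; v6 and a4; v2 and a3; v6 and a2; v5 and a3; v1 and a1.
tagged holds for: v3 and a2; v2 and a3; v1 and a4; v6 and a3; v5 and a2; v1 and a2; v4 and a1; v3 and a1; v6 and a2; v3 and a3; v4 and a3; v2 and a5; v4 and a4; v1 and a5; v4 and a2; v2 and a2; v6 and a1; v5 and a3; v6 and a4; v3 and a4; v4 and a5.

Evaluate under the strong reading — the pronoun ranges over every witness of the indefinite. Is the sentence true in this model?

"it" takes "an animal" as antecedent — a donkey pronoun bound across the clause boundary.
Strong reading: for every (v,a) with examined(v,a), vaccinated(v,a) ∧ tagged(v,a).
Restrictor pairs: (v1,a2) ✓  (v1,a4) ✓  (v1,a5) ✓  (v2,a2) ✓  (v2,a3) ✓  (v2,a5) ✓  (v3,a1) ✓  (v3,a2) ✓  (v3,a4) ✓  (v4,a1) ✓  (v4,a2) ✓  (v4,a3) ✓  (v4,a4) ✓  (v4,a5) ✓  (v5,a2) ✓  (v5,a3) ✓  (v6,a2) ✓  (v6,a4) ✓
Every restrictor pair satisfies the scope.

True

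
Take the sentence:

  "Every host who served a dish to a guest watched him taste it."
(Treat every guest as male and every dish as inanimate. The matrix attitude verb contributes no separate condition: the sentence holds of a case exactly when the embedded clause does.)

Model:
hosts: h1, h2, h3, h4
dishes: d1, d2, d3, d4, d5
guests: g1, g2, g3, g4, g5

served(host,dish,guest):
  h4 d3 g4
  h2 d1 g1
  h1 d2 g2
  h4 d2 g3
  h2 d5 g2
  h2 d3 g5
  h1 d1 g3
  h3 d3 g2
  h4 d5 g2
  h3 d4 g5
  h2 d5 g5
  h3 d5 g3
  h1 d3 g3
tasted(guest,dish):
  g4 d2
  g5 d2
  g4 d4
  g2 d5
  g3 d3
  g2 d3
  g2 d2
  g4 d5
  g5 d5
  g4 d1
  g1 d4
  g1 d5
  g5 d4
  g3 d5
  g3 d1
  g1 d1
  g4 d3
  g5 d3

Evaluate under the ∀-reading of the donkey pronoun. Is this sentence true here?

"him" takes "a guest" as antecedent and "it" takes "a dish"; both are donkey pronouns co-varying with the restrictor.
Strong reading: for every (h,d,g) with served(h,d,g), tasted(g,d).
Restrictor triples: (h1,d1,g3)→tasted(g3,d1) ✓  (h1,d2,g2)→tasted(g2,d2) ✓  (h1,d3,g3)→tasted(g3,d3) ✓  (h2,d1,g1)→tasted(g1,d1) ✓  (h2,d3,g5)→tasted(g5,d3) ✓  (h2,d5,g2)→tasted(g2,d5) ✓  (h2,d5,g5)→tasted(g5,d5) ✓  (h3,d3,g2)→tasted(g2,d3) ✓  (h3,d4,g5)→tasted(g5,d4) ✓  (h3,d5,g3)→tasted(g3,d5) ✓  (h4,d2,g3)→tasted(g3,d2) ✗  (h4,d3,g4)→tasted(g4,d3) ✓  (h4,d5,g2)→tasted(g2,d5) ✓
Counterexample: (h4,d2,g3) — tasted(g3,d2) does not hold.

False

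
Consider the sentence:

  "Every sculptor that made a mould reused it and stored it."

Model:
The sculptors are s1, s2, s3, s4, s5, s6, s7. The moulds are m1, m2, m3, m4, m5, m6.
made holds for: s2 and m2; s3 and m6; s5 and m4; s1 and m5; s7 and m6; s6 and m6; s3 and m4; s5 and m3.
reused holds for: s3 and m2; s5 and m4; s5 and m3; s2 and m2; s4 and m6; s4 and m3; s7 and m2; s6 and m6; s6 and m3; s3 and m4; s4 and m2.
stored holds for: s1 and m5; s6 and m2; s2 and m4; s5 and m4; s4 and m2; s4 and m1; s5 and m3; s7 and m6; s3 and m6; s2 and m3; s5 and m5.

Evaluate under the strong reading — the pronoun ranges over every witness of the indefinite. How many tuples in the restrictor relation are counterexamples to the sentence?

"it" takes "a mould" as antecedent — a donkey pronoun bound across the clause boundary.
Strong reading: for every (s,m) with made(s,m), reused(s,m) ∧ stored(s,m).
Restrictor pairs: (s1,m5) ✗  (s2,m2) ✗  (s3,m4) ✗  (s3,m6) ✗  (s5,m3) ✓  (s5,m4) ✓  (s6,m6) ✗  (s7,m6) ✗
Counterexamples (restrictor pairs failing the scope): 6.

6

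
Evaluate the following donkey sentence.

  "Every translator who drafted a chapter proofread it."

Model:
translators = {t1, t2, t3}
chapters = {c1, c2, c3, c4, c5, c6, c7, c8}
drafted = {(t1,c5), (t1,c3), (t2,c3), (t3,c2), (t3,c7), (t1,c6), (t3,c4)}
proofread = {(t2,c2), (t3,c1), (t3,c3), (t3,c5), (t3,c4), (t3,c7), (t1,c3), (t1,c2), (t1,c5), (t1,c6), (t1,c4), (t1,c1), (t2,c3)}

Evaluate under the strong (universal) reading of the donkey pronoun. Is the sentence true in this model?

"it" takes "a chapter" as antecedent — a donkey pronoun bound across the clause boundary.
Strong reading: for every (t,c) with drafted(t,c), proofread(t,c).
Restrictor pairs: (t1,c3) ✓  (t1,c5) ✓  (t1,c6) ✓  (t2,c3) ✓  (t3,c2) ✗  (t3,c4) ✓  (t3,c7) ✓
Counterexample: (t3,c2) is in drafted but fails the scope.

False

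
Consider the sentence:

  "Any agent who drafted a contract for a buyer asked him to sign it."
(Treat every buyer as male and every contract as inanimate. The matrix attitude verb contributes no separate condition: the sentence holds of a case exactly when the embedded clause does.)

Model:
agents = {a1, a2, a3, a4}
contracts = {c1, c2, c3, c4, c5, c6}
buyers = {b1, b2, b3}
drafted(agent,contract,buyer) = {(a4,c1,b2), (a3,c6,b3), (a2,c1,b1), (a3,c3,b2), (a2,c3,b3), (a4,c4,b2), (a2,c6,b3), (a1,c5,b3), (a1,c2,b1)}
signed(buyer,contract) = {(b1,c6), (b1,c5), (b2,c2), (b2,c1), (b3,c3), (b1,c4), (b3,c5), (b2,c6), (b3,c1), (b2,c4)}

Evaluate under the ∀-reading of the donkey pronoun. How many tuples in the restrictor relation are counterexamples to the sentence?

"him" takes "a buyer" as antecedent and "it" takes "a contract"; both are donkey pronouns co-varying with the restrictor.
Strong reading: for every (a,c,b) with drafted(a,c,b), signed(b,c).
Restrictor triples: (a1,c2,b1)→signed(b1,c2) ✗  (a1,c5,b3)→signed(b3,c5) ✓  (a2,c1,b1)→signed(b1,c1) ✗  (a2,c3,b3)→signed(b3,c3) ✓  (a2,c6,b3)→signed(b3,c6) ✗  (a3,c3,b2)→signed(b2,c3) ✗  (a3,c6,b3)→signed(b3,c6) ✗  (a4,c1,b2)→signed(b2,c1) ✓  (a4,c4,b2)→signed(b2,c4) ✓
Counterexamples (restrictor triples failing the scope): 5.

5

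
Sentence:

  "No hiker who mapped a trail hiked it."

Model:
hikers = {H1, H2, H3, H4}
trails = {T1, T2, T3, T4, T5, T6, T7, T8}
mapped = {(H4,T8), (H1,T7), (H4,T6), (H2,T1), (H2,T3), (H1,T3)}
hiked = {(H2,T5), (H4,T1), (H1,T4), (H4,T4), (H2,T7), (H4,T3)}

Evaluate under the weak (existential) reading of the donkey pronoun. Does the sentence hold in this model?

True

"it" takes "a trail" as antecedent — a donkey pronoun bound across the clause boundary.
Truth condition: for no (h,t) with mapped(h,t) does hiked(h,t) hold.
Restrictor pairs — does the scope hold? (H1,T3):fails  (H1,T7):fails  (H2,T1):fails  (H2,T3):fails  (H4,T6):fails  (H4,T8):fails
Scope holds for no restrictor pair, so the sentence is true.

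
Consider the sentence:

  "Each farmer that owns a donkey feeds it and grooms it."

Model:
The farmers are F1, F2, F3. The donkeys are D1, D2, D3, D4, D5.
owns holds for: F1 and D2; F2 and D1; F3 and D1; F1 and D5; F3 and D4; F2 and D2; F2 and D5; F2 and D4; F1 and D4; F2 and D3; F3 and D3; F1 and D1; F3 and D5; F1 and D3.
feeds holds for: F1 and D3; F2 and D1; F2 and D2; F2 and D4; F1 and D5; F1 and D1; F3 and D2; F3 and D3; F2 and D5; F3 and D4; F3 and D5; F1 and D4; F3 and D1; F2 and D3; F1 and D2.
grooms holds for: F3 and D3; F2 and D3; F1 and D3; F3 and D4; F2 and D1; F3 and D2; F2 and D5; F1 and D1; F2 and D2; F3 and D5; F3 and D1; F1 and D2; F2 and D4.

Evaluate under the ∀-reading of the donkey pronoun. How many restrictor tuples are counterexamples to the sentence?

2

"it" takes "a donkey" as antecedent — a donkey pronoun bound across the clause boundary.
Strong reading: for every (f,d) with owns(f,d), feeds(f,d) ∧ grooms(f,d).
Restrictor pairs: (F1,D1) ✓  (F1,D2) ✓  (F1,D3) ✓  (F1,D4) ✗  (F1,D5) ✗  (F2,D1) ✓  (F2,D2) ✓  (F2,D3) ✓  (F2,D4) ✓  (F2,D5) ✓  (F3,D1) ✓  (F3,D3) ✓  (F3,D4) ✓  (F3,D5) ✓
Counterexamples (restrictor pairs failing the scope): 2.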